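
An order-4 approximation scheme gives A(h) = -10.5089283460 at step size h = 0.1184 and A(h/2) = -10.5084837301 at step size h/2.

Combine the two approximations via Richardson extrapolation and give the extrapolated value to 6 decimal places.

The method has order 4: 2^4 = 16.
Difference of the inputs: -10.5084837301 − (-10.5089283460) = 0.0004446159
Divide by 2^4 − 1 = 15: 0.0004446159/15 = 0.0000296411
R = A(h/2) + (A(h/2) − A(h))/15 = -10.5084837301 + 0.0000296411 = -10.5084540890
Correction |R − A(h/2)| = 2.964e-05; gap |A(h/2) − A(h)| = 4.446e-04.

-10.508454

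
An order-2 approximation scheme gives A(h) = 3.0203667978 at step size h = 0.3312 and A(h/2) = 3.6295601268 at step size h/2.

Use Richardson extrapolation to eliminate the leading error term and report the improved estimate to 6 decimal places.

The method has order 2: 2^2 = 4.
Numerator 4 × A(h/2) − A(h) = 4 × 3.6295601268 − 3.0203667978 = 11.4978737094
Divide by 2^2 − 1 = 3.
Result: 3.8326245698

3.832625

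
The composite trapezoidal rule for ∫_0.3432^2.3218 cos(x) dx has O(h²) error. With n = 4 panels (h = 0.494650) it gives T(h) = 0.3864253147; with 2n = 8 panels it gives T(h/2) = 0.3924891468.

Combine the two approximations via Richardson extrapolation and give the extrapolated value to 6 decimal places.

0.394510

Order 2 gives 2^r = 4 and 2^r − 1 = 3.
Numerator 4×A(h/2) − A(h) = 4×0.3924891468 − 0.3864253147 = 1.1835312725
1.1835312725 ÷ 3 = 0.3945104242
Gap between inputs: 6.064e-03; correction applied: +0.0020212774.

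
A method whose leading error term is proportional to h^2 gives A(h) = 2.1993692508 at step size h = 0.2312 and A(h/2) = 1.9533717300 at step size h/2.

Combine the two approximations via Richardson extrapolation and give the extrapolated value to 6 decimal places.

r = 2: numerator weight 4, denominator 3.
A(h/2) − A(h) = 1.9533717300 − 2.1993692508 = -0.2459975208
Correction (A(h/2) − A(h))/(4 − 1) = (-0.2459975208)/3 = -0.0819991736
R = 1.9533717300 − 0.0819991736 = 1.8713725564

1.871373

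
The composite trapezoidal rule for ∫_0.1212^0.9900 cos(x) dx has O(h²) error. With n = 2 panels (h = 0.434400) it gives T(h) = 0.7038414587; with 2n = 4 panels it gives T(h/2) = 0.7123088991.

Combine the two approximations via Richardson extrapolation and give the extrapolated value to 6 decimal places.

0.715131

The method has order 2: 2^2 = 4.
4×0.7123088991 = 2.8492355964; 2.8492355964 − 0.7038414587 = 2.1453941377
Denominator 4 − 1 = 3.
So the Richardson estimate is 0.7151313792.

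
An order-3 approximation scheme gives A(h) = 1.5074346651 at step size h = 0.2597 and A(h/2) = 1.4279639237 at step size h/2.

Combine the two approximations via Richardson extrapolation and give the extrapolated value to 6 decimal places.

Error is O(h^3); halving h shrinks it by 2^3 = 8.
8·1.4279639237 = 11.4237113896; 11.4237113896 − 1.5074346651 = 9.9162767245
R = 9.9162767245/7 = 1.4166109606
Gap between inputs: 7.947e-02; correction applied: −0.0113529631.

1.416611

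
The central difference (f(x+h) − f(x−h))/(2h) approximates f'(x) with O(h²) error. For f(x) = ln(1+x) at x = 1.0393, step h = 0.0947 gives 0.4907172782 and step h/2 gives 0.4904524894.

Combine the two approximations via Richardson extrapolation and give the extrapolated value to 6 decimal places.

The method has order 2: 2^2 = 4.
Difference of the inputs: 0.4904524894 − 0.4907172782 = -0.0002647888
Correction (A(h/2) − A(h))/(4 − 1) = (-0.0002647888)/3 = -0.0000882629
R = 0.4904524894 − 0.0000882629 = 0.4903642265
Correction |R − A(h/2)| = 8.826e-05; gap |A(h/2) − A(h)| = 2.648e-04.

0.490364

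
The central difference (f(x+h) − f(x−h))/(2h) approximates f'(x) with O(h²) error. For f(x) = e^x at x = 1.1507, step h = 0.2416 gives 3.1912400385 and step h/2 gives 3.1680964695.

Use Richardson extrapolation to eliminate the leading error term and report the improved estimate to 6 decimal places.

3.160382

Leading term ∝ h^2; use weight 4 = 2^2.
Difference of the inputs: 3.1680964695 − 3.1912400385 = -0.0231435690
Divide by 2^2 − 1 = 3: (-0.0231435690)/3 = -0.0077145230
R = A(h/2) + (A(h/2) − A(h))/3 = 3.1680964695 − 0.0077145230 = 3.1603819465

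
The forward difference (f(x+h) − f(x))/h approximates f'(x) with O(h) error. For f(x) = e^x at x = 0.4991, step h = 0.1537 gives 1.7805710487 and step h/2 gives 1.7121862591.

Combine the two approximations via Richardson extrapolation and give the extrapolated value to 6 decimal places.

1.643801

With r = 1 the leading error scales as h^1, so the weight is 2^1 = 2.
2^1·A(h/2) = 3.4243725182; minus A(h) gives 1.6438014695.
R = 1.6438014695/1 = 1.6438014695
Correction |R − A(h/2)| = 6.838e-02; gap |A(h/2) − A(h)| = 6.838e-02.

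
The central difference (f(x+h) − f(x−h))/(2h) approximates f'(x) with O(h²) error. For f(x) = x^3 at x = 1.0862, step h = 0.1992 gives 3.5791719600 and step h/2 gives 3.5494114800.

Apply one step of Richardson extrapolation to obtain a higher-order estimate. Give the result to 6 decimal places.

Method order is 2; weight 2^2 = 4.
4×3.5494114800 = 14.1976459200; subtract 3.5791719600 → 10.6184739600
Divide by 2^2 − 1 = 3.
R = 10.6184739600/3 = 3.5394913200

3.539491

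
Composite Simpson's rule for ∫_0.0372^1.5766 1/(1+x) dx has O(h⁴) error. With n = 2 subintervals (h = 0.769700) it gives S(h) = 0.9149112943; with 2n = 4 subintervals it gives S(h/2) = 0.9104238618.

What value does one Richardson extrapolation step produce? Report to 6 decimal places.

Leading term ∝ h^4; use weight 16 = 2^4.
16*0.9104238618 − 0.9149112943 = 13.6518704945
Denominator 16 − 1 = 15.
(16*0.9104238618 − 0.9149112943)/(16 − 1) = 0.9101246996
Correction |R − A(h/2)| = 2.992e-04; gap |A(h/2) − A(h)| = 4.487e-03.

0.910125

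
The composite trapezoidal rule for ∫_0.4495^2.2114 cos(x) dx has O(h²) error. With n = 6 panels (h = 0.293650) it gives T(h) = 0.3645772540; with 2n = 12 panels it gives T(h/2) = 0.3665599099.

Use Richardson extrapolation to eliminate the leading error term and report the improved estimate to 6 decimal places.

Order 2 gives 2^r = 4 and 2^r − 1 = 3.
Numerator 4×A(h/2) − A(h) = 4×0.3665599099 − 0.3645772540 = 1.1016623856
1.1016623856 ÷ 3 = 0.3672207952
Correction |R − A(h/2)| = 6.609e-04; gap |A(h/2) − A(h)| = 1.983e-03.

0.367221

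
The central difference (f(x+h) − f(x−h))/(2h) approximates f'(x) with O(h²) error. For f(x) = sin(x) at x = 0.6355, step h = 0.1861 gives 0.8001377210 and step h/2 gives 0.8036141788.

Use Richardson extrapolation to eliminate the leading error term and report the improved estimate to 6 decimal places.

0.804773

With r = 2 the leading error scales as h^2, so the weight is 2^2 = 4.
Numerator 4 × A(h/2) − A(h) = 4 × 0.8036141788 − 0.8001377210 = 2.4143189942
(4 × 0.8036141788 − 0.8001377210)/(4 − 1) = 0.8047729981
Shift from A(h/2): +0.0011588193.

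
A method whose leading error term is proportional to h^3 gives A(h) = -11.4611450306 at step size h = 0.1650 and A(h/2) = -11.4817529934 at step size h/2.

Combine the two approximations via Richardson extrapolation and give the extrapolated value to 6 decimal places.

r = 3: numerator weight 8, denominator 7.
Top: 8(-11.4817529934) − (-11.4611450306) = -80.3928789166
Denominator 8 − 1 = 7.
R = (-80.3928789166)/7 = -11.4846969881
Gap between inputs: 2.061e-02; correction applied: −0.0029439947.

-11.484697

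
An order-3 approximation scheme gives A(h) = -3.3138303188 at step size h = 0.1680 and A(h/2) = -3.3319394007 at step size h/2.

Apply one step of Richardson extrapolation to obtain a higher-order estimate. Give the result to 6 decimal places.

-3.334526

Order 3 gives 2^r = 8 and 2^r − 1 = 7.
Numerator 8×A(h/2) − A(h) = 8×(-3.3319394007) − (-3.3138303188) = -23.3416848868
R = (-23.3416848868)/7 = -3.3345264124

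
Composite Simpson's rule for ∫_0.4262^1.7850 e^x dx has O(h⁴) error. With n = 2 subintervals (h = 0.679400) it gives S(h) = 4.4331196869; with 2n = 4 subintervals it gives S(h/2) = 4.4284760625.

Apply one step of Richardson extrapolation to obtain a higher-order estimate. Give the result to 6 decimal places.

4.428166

r = 4, so 2^r = 16.
Top: 16(4.4284760625) − (4.4331196869) = 66.4224973131
Denominator 16 − 1 = 15.
66.4224973131 ÷ 15 = 4.4281664875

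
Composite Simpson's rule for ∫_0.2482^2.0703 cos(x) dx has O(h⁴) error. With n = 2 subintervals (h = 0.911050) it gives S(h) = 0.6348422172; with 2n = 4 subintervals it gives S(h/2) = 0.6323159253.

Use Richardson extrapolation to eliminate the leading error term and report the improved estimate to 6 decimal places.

The method has order 4: 2^4 = 16.
16·0.6323159253 = 10.1170548048; subtract 0.6348422172 → 9.4822125876
Extrapolated: 9.4822125876 / 15 = 0.6321475058
Shift from A(h/2): −0.0001684195.

0.632148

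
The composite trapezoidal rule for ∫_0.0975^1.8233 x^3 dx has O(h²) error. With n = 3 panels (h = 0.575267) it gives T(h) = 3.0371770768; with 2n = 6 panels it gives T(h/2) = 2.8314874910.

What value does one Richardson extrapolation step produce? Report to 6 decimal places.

Error is O(h^2); halving h shrinks it by 2^2 = 4.
4×2.8314874910 = 11.3259499640; subtract 3.0371770768 → 8.2887728872
Divide by 2^2 − 1 = 3.
8.2887728872 ÷ 3 = 2.7629242957
Correction |R − A(h/2)| = 6.856e-02; gap |A(h/2) − A(h)| = 2.057e-01.

2.762924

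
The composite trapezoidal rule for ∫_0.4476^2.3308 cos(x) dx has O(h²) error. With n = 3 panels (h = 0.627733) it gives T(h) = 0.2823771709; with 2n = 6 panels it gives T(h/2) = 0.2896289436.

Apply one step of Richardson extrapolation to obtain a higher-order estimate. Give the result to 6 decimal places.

0.292046

Leading term ∝ h^2; use weight 4 = 2^2.
Difference of the inputs: 0.2896289436 − 0.2823771709 = 0.0072517727
Divide by 2^2 − 1 = 3: 0.0072517727/3 = 0.0024172576
R = 0.2896289436 + 0.0024172576 = 0.2920462012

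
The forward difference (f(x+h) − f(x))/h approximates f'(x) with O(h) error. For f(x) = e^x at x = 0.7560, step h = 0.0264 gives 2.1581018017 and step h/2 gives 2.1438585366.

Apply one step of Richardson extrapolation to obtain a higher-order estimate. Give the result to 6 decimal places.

r = 1, so 2^r = 2.
2 × 2.1438585366 = 4.2877170732; 4.2877170732 − 2.1581018017 = 2.1296152715
(2 × 2.1438585366 − 2.1581018017)/(2 − 1) = 2.1296152715
Shift from A(h/2): −0.0142432651.

2.129615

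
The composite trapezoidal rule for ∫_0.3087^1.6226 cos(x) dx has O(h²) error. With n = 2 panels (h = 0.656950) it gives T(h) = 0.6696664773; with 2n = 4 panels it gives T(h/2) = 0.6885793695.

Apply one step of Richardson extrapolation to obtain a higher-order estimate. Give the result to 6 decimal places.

r = 2: numerator weight 4, denominator 3.
Difference of the inputs: 0.6885793695 − 0.6696664773 = 0.0189128922
Divide by 2^2 − 1 = 3: 0.0189128922/3 = 0.0063042974
R = 0.6885793695 + 0.0063042974 = 0.6948836669
Shift from A(h/2): +0.0063042974.

0.694884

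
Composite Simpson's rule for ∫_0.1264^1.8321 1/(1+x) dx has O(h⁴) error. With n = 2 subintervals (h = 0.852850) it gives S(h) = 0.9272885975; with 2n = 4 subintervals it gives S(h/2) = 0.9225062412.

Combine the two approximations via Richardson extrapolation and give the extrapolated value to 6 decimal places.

0.922187

Method order is 4; weight 2^4 = 16.
2^4*A(h/2) = 14.7600998592; minus A(h) gives 13.8328112617.
13.8328112617 ÷ 15 = 0.9221874174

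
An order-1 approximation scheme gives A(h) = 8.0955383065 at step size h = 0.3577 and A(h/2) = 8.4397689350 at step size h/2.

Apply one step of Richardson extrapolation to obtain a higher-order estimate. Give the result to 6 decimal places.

8.784000

r = 1: numerator weight 2, denominator 1.
2^1×A(h/2) = 16.8795378700; minus A(h) gives 8.7839995635.
Denominator 2 − 1 = 1.
Extrapolated: 8.7839995635 / 1 = 8.7839995635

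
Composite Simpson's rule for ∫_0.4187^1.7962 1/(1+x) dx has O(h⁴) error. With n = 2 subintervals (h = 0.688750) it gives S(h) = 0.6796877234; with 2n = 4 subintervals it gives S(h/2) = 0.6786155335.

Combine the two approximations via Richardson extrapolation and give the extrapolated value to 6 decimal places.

With r = 4 the leading error scales as h^4, so the weight is 2^4 = 16.
A(h/2) − A(h) = 0.6786155335 − 0.6796877234 = -0.0010721899
Divide by 2^4 − 1 = 15: (-0.0010721899)/15 = -0.0000714793
R = A(h/2) + (A(h/2) − A(h))/15 = 0.6786155335 − 0.0000714793 = 0.6785440542
Correction |R − A(h/2)| = 7.148e-05; gap |A(h/2) − A(h)| = 1.072e-03.

0.678544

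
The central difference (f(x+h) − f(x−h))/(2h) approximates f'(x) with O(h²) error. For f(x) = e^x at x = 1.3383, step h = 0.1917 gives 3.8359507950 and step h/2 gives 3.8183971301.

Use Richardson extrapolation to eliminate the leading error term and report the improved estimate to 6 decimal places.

Error is O(h^2); halving h shrinks it by 2^2 = 4.
Difference of the inputs: 3.8183971301 − 3.8359507950 = -0.0175536649
Divide by 2^2 − 1 = 3: (-0.0175536649)/3 = -0.0058512216
R = A(h/2) + (A(h/2) − A(h))/3 = 3.8183971301 − 0.0058512216 = 3.8125459085
Gap between inputs: 1.755e-02; correction applied: −0.0058512216.

3.812546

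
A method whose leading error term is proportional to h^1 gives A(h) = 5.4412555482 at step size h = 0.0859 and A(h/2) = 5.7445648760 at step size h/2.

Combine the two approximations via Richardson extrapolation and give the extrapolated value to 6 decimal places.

r = 1, so 2^r = 2.
2^1×A(h/2) = 11.4891297520; minus A(h) gives 6.0478742038.
Denominator 2 − 1 = 1.
(2×5.7445648760 − 5.4412555482)/(2 − 1) = 6.0478742038
Correction |R − A(h/2)| = 3.033e-01; gap |A(h/2) − A(h)| = 3.033e-01.

6.047874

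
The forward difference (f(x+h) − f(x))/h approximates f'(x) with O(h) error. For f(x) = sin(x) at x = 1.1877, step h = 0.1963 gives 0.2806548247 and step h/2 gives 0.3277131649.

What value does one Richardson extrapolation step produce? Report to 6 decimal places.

Order 1 gives 2^r = 2 and 2^r − 1 = 1.
Weighted: 0.6554263298 − 0.2806548247 = 0.3747715051
Extrapolated: 0.3747715051 / 1 = 0.3747715051
Correction |R − A(h/2)| = 4.706e-02; gap |A(h/2) − A(h)| = 4.706e-02.

0.374772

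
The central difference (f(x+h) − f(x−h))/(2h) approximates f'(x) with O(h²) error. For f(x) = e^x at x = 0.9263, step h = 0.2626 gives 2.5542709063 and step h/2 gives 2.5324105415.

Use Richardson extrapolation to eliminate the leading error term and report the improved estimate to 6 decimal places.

2.525124

r = 2: numerator weight 4, denominator 3.
Weighted: 10.1296421660 − 2.5542709063 = 7.5753712597
Divide by 2^2 − 1 = 3.
Extrapolated: 7.5753712597 / 3 = 2.5251237532
Gap between inputs: 2.186e-02; correction applied: −0.0072867883.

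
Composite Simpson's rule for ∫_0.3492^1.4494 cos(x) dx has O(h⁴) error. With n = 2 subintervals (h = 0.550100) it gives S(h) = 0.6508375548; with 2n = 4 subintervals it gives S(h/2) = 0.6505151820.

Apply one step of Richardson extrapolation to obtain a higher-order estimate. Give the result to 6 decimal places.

0.650494

With r = 4 the leading error scales as h^4, so the weight is 2^4 = 16.
16*0.6505151820 = 10.4082429120; subtract 0.6508375548 → 9.7574053572
Denominator 16 − 1 = 15.
R = 9.7574053572/15 = 0.6504936905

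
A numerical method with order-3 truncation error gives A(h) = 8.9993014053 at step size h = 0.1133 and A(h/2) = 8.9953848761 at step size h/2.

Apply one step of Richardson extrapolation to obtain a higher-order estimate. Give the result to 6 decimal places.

8.994825

The method has order 3: 2^3 = 8.
Top: 8(8.9953848761) − (8.9993014053) = 62.9637776035
Denominator 8 − 1 = 7.
Extrapolated: 62.9637776035 / 7 = 8.9948253719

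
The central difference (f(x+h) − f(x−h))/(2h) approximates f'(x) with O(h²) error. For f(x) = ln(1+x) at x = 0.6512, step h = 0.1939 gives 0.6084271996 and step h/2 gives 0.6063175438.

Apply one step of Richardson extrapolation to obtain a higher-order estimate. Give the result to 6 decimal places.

0.605614

With r = 2 the leading error scales as h^2, so the weight is 2^2 = 4.
Weighted: 2.4252701752 − 0.6084271996 = 1.8168429756
1.8168429756 ÷ 3 = 0.6056143252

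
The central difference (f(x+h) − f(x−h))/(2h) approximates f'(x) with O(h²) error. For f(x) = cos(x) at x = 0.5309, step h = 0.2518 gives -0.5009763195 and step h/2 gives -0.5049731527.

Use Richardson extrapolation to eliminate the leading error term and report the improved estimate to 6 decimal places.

-0.506305

Order 2 gives 2^r = 4 and 2^r − 1 = 3.
4*(-0.5049731527) = -2.0198926108; (-2.0198926108) − (-0.5009763195) = -1.5189162913
(-1.5189162913) ÷ 3 = -0.5063054304
Gap between inputs: 3.997e-03; correction applied: −0.0013322777.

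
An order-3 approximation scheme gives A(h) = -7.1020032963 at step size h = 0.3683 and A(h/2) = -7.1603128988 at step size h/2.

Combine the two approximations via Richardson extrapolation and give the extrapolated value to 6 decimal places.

Order 3 gives 2^r = 8 and 2^r − 1 = 7.
Numerator 8 × A(h/2) − A(h) = 8 × (-7.1603128988) − (-7.1020032963) = -50.1804998941
(-50.1804998941) ÷ 7 = -7.1686428420

-7.168643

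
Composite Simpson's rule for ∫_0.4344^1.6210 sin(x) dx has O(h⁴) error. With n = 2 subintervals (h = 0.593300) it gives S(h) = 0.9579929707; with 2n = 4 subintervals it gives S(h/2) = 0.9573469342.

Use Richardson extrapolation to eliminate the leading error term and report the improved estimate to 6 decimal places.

0.957304

Order 4 gives 2^r = 16 and 2^r − 1 = 15.
16*0.9573469342 = 15.3175509472; subtract 0.9579929707 → 14.3595579765
Divide by 2^4 − 1 = 15.
(16*0.9573469342 − 0.9579929707)/(16 − 1) = 0.9573038651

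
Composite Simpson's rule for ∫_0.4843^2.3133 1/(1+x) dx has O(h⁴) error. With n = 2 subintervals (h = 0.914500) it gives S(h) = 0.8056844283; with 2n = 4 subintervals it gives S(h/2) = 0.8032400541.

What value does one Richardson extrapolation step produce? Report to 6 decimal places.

The method has order 4: 2^4 = 16.
Difference of the inputs: 0.8032400541 − 0.8056844283 = -0.0024443742
Divide by 2^4 − 1 = 15: (-0.0024443742)/15 = -0.0001629583
R = 0.8032400541 − 0.0001629583 = 0.8030770958
Correction |R − A(h/2)| = 1.630e-04; gap |A(h/2) − A(h)| = 2.444e-03.

0.803077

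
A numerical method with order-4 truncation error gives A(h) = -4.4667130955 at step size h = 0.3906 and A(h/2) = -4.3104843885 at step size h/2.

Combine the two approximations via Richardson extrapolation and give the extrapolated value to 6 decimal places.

r = 4: numerator weight 16, denominator 15.
Difference of the inputs: -4.3104843885 − (-4.4667130955) = 0.1562287070
Correction (A(h/2) − A(h))/(16 − 1) = 0.1562287070/15 = 0.0104152471
R = -4.3104843885 + 0.0104152471 = -4.3000691414

-4.300069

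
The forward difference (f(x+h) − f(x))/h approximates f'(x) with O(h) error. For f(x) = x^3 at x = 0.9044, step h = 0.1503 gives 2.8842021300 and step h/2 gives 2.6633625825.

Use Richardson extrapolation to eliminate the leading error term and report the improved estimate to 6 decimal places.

2.442523

With r = 1 the leading error scales as h^1, so the weight is 2^1 = 2.
2·2.6633625825 = 5.3267251650; 5.3267251650 − 2.8842021300 = 2.4425230350
R = 2.4425230350/1 = 2.4425230350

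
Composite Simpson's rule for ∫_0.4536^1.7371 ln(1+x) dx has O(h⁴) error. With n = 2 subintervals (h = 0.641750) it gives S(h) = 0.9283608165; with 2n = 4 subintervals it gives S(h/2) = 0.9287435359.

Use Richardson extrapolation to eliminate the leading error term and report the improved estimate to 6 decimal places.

r = 4: numerator weight 16, denominator 15.
Difference of the inputs: 0.9287435359 − 0.9283608165 = 0.0003827194
Divide by 2^4 − 1 = 15: 0.0003827194/15 = 0.0000255146
R = A(h/2) + (A(h/2) − A(h))/15 = 0.9287435359 + 0.0000255146 = 0.9287690505
Shift from A(h/2): +0.0000255146.

0.928769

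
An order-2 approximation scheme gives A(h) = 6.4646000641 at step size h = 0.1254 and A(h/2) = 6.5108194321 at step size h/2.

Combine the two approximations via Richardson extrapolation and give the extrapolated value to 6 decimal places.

6.526226

Leading term ∝ h^2; use weight 4 = 2^2.
4·6.5108194321 − 6.4646000641 = 19.5786776643
R = 19.5786776643/3 = 6.5262258881
Correction |R − A(h/2)| = 1.541e-02; gap |A(h/2) − A(h)| = 4.622e-02.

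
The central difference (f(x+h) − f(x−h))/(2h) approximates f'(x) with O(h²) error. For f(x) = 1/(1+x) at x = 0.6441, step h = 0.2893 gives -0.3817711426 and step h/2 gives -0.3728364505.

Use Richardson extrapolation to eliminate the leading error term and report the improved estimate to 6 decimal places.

Leading term ∝ h^2; use weight 4 = 2^2.
4·(-0.3728364505) = -1.4913458020; (-1.4913458020) − (-0.3817711426) = -1.1095746594
(4·(-0.3728364505) − (-0.3817711426))/(4 − 1) = -0.3698582198
Correction |R − A(h/2)| = 2.978e-03; gap |A(h/2) − A(h)| = 8.935e-03.

-0.369858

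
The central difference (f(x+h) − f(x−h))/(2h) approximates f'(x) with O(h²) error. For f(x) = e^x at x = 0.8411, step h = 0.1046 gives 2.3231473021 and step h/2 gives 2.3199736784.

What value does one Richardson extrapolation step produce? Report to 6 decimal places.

r = 2, so 2^r = 4.
Weighted: 9.2798947136 − 2.3231473021 = 6.9567474115
Denominator 4 − 1 = 3.
(4×2.3199736784 − 2.3231473021)/(4 − 1) = 2.3189158038

2.318916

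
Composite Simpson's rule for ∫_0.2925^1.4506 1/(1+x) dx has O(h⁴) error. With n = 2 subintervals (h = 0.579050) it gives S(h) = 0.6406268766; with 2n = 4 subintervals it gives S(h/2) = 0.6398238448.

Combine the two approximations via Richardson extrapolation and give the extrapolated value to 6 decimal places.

0.639770

The method has order 4: 2^4 = 16.
Weighted: 10.2371815168 − 0.6406268766 = 9.5965546402
Denominator 16 − 1 = 15.
R = 9.5965546402/15 = 0.6397703093
Gap between inputs: 8.030e-04; correction applied: −0.0000535355.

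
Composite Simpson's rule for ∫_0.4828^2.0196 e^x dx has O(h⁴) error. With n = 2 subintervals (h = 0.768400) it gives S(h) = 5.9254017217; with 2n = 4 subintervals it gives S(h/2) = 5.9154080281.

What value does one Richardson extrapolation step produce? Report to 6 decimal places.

5.914742

r = 4, so 2^r = 16.
16*5.9154080281 = 94.6465284496; 94.6465284496 − 5.9254017217 = 88.7211267279
Denominator 16 − 1 = 15.
88.7211267279 ÷ 15 = 5.9147417819
Shift from A(h/2): −0.0006662462.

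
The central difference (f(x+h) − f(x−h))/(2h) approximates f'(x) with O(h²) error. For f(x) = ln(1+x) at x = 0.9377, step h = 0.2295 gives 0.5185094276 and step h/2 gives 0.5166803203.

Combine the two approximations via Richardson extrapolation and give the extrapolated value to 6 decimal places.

0.516071

r = 2, so 2^r = 4.
Top: 4(0.5166803203) − (0.5185094276) = 1.5482118536
Divide by 2^2 − 1 = 3.
Extrapolated: 1.5482118536 / 3 = 0.5160706179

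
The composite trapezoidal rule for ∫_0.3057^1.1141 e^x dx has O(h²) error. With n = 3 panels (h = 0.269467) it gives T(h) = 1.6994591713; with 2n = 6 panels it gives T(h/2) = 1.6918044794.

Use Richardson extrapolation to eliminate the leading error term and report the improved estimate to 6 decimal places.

1.689253

The method has order 2: 2^2 = 4.
4·1.6918044794 = 6.7672179176; subtract 1.6994591713 → 5.0677587463
Denominator 4 − 1 = 3.
Result: 1.6892529154
Shift from A(h/2): −0.0025515640.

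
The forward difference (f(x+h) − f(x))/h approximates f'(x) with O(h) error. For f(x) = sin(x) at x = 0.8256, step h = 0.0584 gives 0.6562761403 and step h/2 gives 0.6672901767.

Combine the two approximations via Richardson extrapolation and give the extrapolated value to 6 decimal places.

0.678304

The method has order 1: 2^1 = 2.
2*0.6672901767 = 1.3345803534; 1.3345803534 − 0.6562761403 = 0.6783042131
Denominator 2 − 1 = 1.
Result: 0.6783042131
Gap between inputs: 1.101e-02; correction applied: +0.0110140364.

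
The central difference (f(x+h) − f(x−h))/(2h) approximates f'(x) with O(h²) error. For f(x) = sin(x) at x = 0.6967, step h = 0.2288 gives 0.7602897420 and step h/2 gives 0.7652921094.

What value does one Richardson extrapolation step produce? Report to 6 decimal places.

0.766960

The method has order 2: 2^2 = 4.
A(h/2) − A(h) = 0.7652921094 − 0.7602897420 = 0.0050023674
Correction (A(h/2) − A(h))/(4 − 1) = 0.0050023674/3 = 0.0016674558
R = 0.7652921094 + 0.0016674558 = 0.7669595652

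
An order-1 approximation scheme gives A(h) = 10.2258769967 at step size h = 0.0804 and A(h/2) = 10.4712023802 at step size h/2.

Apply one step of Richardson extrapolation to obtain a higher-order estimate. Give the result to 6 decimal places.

With r = 1 the leading error scales as h^1, so the weight is 2^1 = 2.
Numerator 2·A(h/2) − A(h) = 2·10.4712023802 − 10.2258769967 = 10.7165277637
Denominator 2 − 1 = 1.
Result: 10.7165277637
Shift from A(h/2): +0.2453253835.

10.716528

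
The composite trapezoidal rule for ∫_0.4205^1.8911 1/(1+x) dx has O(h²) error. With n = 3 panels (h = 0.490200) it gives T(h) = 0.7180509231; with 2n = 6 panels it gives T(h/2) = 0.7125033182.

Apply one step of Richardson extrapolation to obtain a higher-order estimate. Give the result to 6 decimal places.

r = 2: numerator weight 4, denominator 3.
Weighted: 2.8500132728 − 0.7180509231 = 2.1319623497
Denominator 4 − 1 = 3.
(4×0.7125033182 − 0.7180509231)/(4 − 1) = 0.7106541166

0.710654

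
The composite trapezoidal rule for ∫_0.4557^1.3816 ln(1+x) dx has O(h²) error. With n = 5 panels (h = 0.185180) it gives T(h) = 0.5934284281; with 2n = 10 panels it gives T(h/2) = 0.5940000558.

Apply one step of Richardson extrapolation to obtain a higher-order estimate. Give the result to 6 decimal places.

0.594191

Error is O(h^2); halving h shrinks it by 2^2 = 4.
A(h/2) − A(h) = 0.5940000558 − 0.5934284281 = 0.0005716277
Correction (A(h/2) − A(h))/(4 − 1) = 0.0005716277/3 = 0.0001905426
R = A(h/2) + (A(h/2) − A(h))/3 = 0.5940000558 + 0.0001905426 = 0.5941905984
Gap between inputs: 5.716e-04; correction applied: +0.0001905426.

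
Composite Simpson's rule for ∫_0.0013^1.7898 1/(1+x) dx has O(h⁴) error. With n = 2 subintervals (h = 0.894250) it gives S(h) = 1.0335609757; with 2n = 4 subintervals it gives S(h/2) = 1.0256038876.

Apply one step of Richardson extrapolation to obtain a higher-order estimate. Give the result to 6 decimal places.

Error is O(h^4); halving h shrinks it by 2^4 = 16.
A(h/2) − A(h) = 1.0256038876 − 1.0335609757 = -0.0079570881
Correction (A(h/2) − A(h))/(16 − 1) = (-0.0079570881)/15 = -0.0005304725
R = A(h/2) + (A(h/2) − A(h))/15 = 1.0256038876 − 0.0005304725 = 1.0250734151

1.025073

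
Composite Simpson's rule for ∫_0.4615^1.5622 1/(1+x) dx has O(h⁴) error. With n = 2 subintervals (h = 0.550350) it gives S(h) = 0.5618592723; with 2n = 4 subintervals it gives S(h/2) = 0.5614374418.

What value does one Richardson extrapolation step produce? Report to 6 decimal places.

Order 4 gives 2^r = 16 and 2^r − 1 = 15.
16*0.5614374418 = 8.9829990688; subtract 0.5618592723 → 8.4211397965
Divide by 2^4 − 1 = 15.
So the Richardson estimate is 0.5614093198.
Shift from A(h/2): −0.0000281220.

0.561409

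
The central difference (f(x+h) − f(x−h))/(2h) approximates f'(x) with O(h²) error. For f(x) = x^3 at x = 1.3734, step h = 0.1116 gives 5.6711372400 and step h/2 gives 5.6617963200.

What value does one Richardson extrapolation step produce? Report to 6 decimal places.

r = 2, so 2^r = 4.
4·5.6617963200 = 22.6471852800; subtract 5.6711372400 → 16.9760480400
16.9760480400 ÷ 3 = 5.6586826800

5.658683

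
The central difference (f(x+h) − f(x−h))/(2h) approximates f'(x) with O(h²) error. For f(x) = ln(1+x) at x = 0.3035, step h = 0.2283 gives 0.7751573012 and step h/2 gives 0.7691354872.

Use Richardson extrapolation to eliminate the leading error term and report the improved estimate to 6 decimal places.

0.767128

Method order is 2; weight 2^2 = 4.
Top: 4(0.7691354872) − (0.7751573012) = 2.3013846476
Extrapolated: 2.3013846476 / 3 = 0.7671282159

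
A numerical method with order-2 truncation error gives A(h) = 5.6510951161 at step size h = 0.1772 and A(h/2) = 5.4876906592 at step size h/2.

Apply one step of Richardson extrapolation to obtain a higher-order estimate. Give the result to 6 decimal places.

r = 2, so 2^r = 4.
4 × 5.4876906592 = 21.9507626368; subtract 5.6510951161 → 16.2996675207
(4 × 5.4876906592 − 5.6510951161)/(4 − 1) = 5.4332225069

5.433223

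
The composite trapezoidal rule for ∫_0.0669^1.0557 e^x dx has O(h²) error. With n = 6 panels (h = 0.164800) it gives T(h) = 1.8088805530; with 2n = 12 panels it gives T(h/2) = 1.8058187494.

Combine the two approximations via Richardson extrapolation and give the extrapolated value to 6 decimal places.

With r = 2 the leading error scales as h^2, so the weight is 2^2 = 4.
4 × 1.8058187494 = 7.2232749976; 7.2232749976 − 1.8088805530 = 5.4143944446
Denominator 4 − 1 = 3.
Result: 1.8047981482

1.804798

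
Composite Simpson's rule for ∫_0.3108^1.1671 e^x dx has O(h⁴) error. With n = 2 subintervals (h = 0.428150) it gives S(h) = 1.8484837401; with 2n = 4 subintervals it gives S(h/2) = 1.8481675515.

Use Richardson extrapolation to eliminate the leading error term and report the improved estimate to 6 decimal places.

r = 4: numerator weight 16, denominator 15.
A(h/2) − A(h) = 1.8481675515 − 1.8484837401 = -0.0003161886
Correction (A(h/2) − A(h))/(16 − 1) = (-0.0003161886)/15 = -0.0000210792
R = A(h/2) + (A(h/2) − A(h))/15 = 1.8481675515 − 0.0000210792 = 1.8481464723

1.848146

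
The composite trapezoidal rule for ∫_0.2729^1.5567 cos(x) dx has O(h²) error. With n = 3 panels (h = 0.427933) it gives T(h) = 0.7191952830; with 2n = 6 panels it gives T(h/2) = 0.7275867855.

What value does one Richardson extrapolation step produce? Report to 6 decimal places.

Method order is 2; weight 2^2 = 4.
Top: 4(0.7275867855) − (0.7191952830) = 2.1911518590
2.1911518590 ÷ 3 = 0.7303839530
Correction |R − A(h/2)| = 2.797e-03; gap |A(h/2) − A(h)| = 8.392e-03.

0.730384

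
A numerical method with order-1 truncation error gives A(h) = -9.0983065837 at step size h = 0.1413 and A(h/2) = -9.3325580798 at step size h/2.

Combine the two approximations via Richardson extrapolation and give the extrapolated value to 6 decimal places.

Error is O(h^1); halving h shrinks it by 2^1 = 2.
2*(-9.3325580798) = -18.6651161596; subtract (-9.0983065837) → -9.5668095759
Extrapolated: (-9.5668095759) / 1 = -9.5668095759

-9.566810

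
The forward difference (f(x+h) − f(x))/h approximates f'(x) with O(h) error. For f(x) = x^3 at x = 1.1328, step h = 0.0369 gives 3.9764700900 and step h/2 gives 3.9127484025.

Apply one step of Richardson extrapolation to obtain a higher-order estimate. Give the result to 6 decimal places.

3.849027

Leading term ∝ h^1; use weight 2 = 2^1.
2·3.9127484025 = 7.8254968050; 7.8254968050 − 3.9764700900 = 3.8490267150
Denominator 2 − 1 = 1.
Extrapolated: 3.8490267150 / 1 = 3.8490267150
Correction |R − A(h/2)| = 6.372e-02; gap |A(h/2) − A(h)| = 6.372e-02.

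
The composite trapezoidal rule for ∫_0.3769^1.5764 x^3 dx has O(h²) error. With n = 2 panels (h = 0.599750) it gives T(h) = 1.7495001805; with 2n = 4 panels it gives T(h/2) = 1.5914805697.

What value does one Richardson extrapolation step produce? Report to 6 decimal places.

The method has order 2: 2^2 = 4.
4·1.5914805697 − 1.7495001805 = 4.6164220983
Extrapolated: 4.6164220983 / 3 = 1.5388073661
Gap between inputs: 1.580e-01; correction applied: −0.0526732036.

1.538807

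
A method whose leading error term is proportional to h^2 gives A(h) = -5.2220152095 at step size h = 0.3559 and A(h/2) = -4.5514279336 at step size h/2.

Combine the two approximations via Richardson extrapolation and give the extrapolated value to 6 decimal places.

-4.327899

Method order is 2; weight 2^2 = 4.
4×(-4.5514279336) = -18.2057117344; (-18.2057117344) − (-5.2220152095) = -12.9836965249
Extrapolated: (-12.9836965249) / 3 = -4.3278988416
Shift from A(h/2): +0.2235290920.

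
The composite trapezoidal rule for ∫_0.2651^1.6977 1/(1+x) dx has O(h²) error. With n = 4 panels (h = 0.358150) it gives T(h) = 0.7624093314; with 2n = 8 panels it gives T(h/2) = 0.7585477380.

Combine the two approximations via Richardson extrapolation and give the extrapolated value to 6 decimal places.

0.757261

Error is O(h^2); halving h shrinks it by 2^2 = 4.
Top: 4(0.7585477380) − (0.7624093314) = 2.2717816206
Extrapolated: 2.2717816206 / 3 = 0.7572605402
Shift from A(h/2): −0.0012871978.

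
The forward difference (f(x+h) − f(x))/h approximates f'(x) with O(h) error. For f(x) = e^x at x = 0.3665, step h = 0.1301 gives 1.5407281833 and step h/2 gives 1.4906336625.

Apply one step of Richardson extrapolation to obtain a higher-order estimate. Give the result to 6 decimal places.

Leading term ∝ h^1; use weight 2 = 2^1.
Difference of the inputs: 1.4906336625 − 1.5407281833 = -0.0500945208
Correction (A(h/2) − A(h))/(2 − 1) = (-0.0500945208)/1 = -0.0500945208
R = A(h/2) + (A(h/2) − A(h))/1 = 1.4906336625 − 0.0500945208 = 1.4405391417

1.440539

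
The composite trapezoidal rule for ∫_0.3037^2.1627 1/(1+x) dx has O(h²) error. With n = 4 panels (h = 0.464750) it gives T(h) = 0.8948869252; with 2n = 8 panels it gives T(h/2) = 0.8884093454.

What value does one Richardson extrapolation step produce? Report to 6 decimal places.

With r = 2 the leading error scales as h^2, so the weight is 2^2 = 4.
4*0.8884093454 = 3.5536373816; 3.5536373816 − 0.8948869252 = 2.6587504564
Divide by 2^2 − 1 = 3.
So the Richardson estimate is 0.8862501521.

0.886250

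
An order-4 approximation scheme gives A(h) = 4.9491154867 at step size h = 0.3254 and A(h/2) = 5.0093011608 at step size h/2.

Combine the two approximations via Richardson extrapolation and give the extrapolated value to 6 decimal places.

The method has order 4: 2^4 = 16.
2^4×A(h/2) = 80.1488185728; minus A(h) gives 75.1997030861.
Divide by 2^4 − 1 = 15.
R = 75.1997030861/15 = 5.0133135391

5.013314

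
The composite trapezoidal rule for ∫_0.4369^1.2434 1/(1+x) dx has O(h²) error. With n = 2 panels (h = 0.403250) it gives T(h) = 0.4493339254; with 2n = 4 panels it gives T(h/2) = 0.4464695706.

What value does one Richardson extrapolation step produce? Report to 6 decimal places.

r = 2: numerator weight 4, denominator 3.
Top: 4(0.4464695706) − (0.4493339254) = 1.3365443570
Extrapolated: 1.3365443570 / 3 = 0.4455147857
Shift from A(h/2): −0.0009547849.

0.445515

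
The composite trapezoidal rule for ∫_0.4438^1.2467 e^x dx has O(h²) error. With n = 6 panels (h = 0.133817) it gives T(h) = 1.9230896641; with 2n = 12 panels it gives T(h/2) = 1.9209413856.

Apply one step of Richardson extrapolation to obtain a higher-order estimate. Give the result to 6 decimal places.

1.920225

With r = 2 the leading error scales as h^2, so the weight is 2^2 = 4.
Numerator 4 × A(h/2) − A(h) = 4 × 1.9209413856 − 1.9230896641 = 5.7606758783
Extrapolated: 5.7606758783 / 3 = 1.9202252928
Gap between inputs: 2.148e-03; correction applied: −0.0007160928.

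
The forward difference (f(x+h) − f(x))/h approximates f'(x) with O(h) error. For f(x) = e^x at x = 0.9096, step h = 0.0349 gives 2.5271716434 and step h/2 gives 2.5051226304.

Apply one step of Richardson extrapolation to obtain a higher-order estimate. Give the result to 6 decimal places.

With r = 1 the leading error scales as h^1, so the weight is 2^1 = 2.
Numerator 2*A(h/2) − A(h) = 2*2.5051226304 − 2.5271716434 = 2.4830736174
Denominator 2 − 1 = 1.
Extrapolated: 2.4830736174 / 1 = 2.4830736174
Shift from A(h/2): −0.0220490130.

2.483074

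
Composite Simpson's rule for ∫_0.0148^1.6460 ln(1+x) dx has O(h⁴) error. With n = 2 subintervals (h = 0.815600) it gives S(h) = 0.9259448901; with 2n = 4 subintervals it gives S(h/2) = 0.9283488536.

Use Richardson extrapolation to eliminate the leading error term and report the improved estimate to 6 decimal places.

The method has order 4: 2^4 = 16.
Top: 16(0.9283488536) − (0.9259448901) = 13.9276367675
Divide by 2^4 − 1 = 15.
(16×0.9283488536 − 0.9259448901)/(16 − 1) = 0.9285091178

0.928509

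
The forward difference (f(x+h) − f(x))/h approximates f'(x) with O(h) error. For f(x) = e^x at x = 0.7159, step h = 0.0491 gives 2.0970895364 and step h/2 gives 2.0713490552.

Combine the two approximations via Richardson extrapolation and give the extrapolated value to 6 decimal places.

2.045609

r = 1: numerator weight 2, denominator 1.
2·2.0713490552 = 4.1426981104; 4.1426981104 − 2.0970895364 = 2.0456085740
Divide by 2^1 − 1 = 1.
Extrapolated: 2.0456085740 / 1 = 2.0456085740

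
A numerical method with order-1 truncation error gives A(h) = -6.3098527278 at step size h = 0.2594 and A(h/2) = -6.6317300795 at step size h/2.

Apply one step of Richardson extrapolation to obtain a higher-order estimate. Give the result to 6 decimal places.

r = 1, so 2^r = 2.
2×(-6.6317300795) − (-6.3098527278) = -6.9536074312
(-6.9536074312) ÷ 1 = -6.9536074312
Correction |R − A(h/2)| = 3.219e-01; gap |A(h/2) − A(h)| = 3.219e-01.

-6.953607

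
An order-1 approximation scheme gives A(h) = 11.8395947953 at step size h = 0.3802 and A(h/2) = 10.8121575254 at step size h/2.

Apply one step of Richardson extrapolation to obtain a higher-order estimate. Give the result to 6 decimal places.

The method has order 1: 2^1 = 2.
A(h/2) − A(h) = 10.8121575254 − 11.8395947953 = -1.0274372699
Correction (A(h/2) − A(h))/(2 − 1) = (-1.0274372699)/1 = -1.0274372699
R = 10.8121575254 − 1.0274372699 = 9.7847202555
Shift from A(h/2): −1.0274372699.

9.784720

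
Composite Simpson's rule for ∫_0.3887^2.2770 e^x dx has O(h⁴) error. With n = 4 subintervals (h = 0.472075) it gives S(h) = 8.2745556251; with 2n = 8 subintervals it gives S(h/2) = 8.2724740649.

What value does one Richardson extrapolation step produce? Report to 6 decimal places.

Method order is 4; weight 2^4 = 16.
2^4 × A(h/2) = 132.3595850384; minus A(h) gives 124.0850294133.
Denominator 16 − 1 = 15.
Result: 8.2723352942

8.272335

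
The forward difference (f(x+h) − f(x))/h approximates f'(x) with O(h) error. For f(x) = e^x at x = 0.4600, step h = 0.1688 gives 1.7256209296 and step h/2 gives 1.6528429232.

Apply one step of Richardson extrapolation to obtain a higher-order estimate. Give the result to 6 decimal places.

The method has order 1: 2^1 = 2.
2*1.6528429232 = 3.3056858464; 3.3056858464 − 1.7256209296 = 1.5800649168
Divide by 2^1 − 1 = 1.
1.5800649168 ÷ 1 = 1.5800649168

1.580065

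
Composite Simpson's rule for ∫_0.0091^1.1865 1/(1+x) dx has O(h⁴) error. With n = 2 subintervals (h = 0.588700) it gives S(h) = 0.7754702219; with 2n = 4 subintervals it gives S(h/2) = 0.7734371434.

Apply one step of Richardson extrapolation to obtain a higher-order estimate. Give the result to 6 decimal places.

0.773302

The method has order 4: 2^4 = 16.
16*0.7734371434 = 12.3749942944; 12.3749942944 − 0.7754702219 = 11.5995240725
11.5995240725 ÷ 15 = 0.7733016048
Shift from A(h/2): −0.0001355386.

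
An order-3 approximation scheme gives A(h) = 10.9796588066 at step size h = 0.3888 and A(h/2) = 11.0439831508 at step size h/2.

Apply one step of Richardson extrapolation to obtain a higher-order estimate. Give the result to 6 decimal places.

11.053172

The method has order 3: 2^3 = 8.
8 × 11.0439831508 = 88.3518652064; 88.3518652064 − 10.9796588066 = 77.3722063998
Denominator 8 − 1 = 7.
77.3722063998 ÷ 7 = 11.0531723428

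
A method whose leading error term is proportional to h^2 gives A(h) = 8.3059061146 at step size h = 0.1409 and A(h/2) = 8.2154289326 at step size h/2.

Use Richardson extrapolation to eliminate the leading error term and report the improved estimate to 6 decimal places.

r = 2, so 2^r = 4.
4×8.2154289326 = 32.8617157304; 32.8617157304 − 8.3059061146 = 24.5558096158
Denominator 4 − 1 = 3.
24.5558096158 ÷ 3 = 8.1852698719

8.185270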